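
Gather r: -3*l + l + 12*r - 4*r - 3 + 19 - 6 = -2*l + 8*r + 10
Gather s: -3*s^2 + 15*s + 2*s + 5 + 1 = -3*s^2 + 17*s + 6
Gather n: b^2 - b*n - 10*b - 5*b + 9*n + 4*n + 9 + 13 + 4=b^2 - 15*b + n*(13 - b) + 26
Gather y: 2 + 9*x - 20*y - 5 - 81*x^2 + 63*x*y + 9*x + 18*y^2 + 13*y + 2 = -81*x^2 + 18*x + 18*y^2 + y*(63*x - 7) - 1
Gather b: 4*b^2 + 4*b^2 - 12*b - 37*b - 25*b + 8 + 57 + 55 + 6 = 8*b^2 - 74*b + 126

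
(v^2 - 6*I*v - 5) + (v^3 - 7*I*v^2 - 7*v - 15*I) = v^3 + v^2 - 7*I*v^2 - 7*v - 6*I*v - 5 - 15*I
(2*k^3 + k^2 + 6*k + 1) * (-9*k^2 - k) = -18*k^5 - 11*k^4 - 55*k^3 - 15*k^2 - k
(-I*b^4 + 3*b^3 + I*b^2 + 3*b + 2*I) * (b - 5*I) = -I*b^5 - 2*b^4 - 14*I*b^3 + 8*b^2 - 13*I*b + 10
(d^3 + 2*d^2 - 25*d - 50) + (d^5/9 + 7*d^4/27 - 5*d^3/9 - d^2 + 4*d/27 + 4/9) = d^5/9 + 7*d^4/27 + 4*d^3/9 + d^2 - 671*d/27 - 446/9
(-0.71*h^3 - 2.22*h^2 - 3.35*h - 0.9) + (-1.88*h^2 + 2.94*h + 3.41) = -0.71*h^3 - 4.1*h^2 - 0.41*h + 2.51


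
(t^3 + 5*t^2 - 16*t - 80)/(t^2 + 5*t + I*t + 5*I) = (t^2 - 16)/(t + I)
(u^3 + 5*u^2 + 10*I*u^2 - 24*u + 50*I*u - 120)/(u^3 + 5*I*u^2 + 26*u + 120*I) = (u + 5)/(u - 5*I)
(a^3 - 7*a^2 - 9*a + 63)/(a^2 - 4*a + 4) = (a^3 - 7*a^2 - 9*a + 63)/(a^2 - 4*a + 4)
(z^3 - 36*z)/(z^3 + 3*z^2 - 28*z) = (z^2 - 36)/(z^2 + 3*z - 28)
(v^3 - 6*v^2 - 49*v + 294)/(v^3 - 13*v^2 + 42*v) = (v + 7)/v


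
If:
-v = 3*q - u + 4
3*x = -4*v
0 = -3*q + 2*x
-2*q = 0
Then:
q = 0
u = 4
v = 0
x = 0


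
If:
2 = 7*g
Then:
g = 2/7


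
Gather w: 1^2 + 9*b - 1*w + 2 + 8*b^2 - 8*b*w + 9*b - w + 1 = 8*b^2 + 18*b + w*(-8*b - 2) + 4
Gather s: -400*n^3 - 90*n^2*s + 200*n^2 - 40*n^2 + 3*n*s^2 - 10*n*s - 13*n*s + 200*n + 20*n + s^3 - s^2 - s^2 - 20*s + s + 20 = -400*n^3 + 160*n^2 + 220*n + s^3 + s^2*(3*n - 2) + s*(-90*n^2 - 23*n - 19) + 20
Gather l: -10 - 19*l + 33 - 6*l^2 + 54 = -6*l^2 - 19*l + 77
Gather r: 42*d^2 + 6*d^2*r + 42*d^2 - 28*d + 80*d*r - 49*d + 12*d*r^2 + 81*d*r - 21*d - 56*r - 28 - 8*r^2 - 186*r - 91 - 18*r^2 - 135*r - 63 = 84*d^2 - 98*d + r^2*(12*d - 26) + r*(6*d^2 + 161*d - 377) - 182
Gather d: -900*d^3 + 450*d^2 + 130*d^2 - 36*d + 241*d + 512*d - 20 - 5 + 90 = -900*d^3 + 580*d^2 + 717*d + 65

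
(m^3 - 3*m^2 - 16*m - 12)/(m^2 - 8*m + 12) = (m^2 + 3*m + 2)/(m - 2)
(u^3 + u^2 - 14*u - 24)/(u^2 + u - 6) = (u^2 - 2*u - 8)/(u - 2)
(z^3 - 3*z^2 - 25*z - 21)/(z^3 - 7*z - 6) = (z^2 - 4*z - 21)/(z^2 - z - 6)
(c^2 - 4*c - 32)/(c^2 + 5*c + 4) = (c - 8)/(c + 1)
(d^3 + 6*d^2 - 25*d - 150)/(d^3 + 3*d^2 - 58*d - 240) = (d - 5)/(d - 8)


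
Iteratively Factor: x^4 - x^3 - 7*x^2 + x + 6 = (x + 1)*(x^3 - 2*x^2 - 5*x + 6) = (x - 3)*(x + 1)*(x^2 + x - 2) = (x - 3)*(x + 1)*(x + 2)*(x - 1)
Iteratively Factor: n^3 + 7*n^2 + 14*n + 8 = (n + 2)*(n^2 + 5*n + 4) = (n + 2)*(n + 4)*(n + 1)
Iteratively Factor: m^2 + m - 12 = (m - 3)*(m + 4)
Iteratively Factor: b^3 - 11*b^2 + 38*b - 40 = (b - 5)*(b^2 - 6*b + 8) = (b - 5)*(b - 4)*(b - 2)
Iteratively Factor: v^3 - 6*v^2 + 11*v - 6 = (v - 2)*(v^2 - 4*v + 3) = (v - 2)*(v - 1)*(v - 3)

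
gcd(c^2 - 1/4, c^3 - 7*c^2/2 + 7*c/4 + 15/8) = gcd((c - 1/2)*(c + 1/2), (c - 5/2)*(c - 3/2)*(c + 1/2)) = c + 1/2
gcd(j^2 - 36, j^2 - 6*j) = j - 6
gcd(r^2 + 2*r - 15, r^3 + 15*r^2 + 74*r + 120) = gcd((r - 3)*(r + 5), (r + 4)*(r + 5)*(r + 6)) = r + 5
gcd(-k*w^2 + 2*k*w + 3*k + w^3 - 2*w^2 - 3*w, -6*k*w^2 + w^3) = 1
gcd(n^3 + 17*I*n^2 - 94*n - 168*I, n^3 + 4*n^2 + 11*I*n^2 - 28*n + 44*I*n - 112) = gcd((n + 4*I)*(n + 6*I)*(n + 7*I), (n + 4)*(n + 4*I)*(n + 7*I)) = n^2 + 11*I*n - 28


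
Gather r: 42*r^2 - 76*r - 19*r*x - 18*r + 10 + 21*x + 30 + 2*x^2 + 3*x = 42*r^2 + r*(-19*x - 94) + 2*x^2 + 24*x + 40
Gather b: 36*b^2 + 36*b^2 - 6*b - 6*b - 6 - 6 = 72*b^2 - 12*b - 12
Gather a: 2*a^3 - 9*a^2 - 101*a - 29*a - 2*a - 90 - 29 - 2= 2*a^3 - 9*a^2 - 132*a - 121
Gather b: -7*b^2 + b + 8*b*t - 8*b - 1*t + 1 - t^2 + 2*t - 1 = -7*b^2 + b*(8*t - 7) - t^2 + t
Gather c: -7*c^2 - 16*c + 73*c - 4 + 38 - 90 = -7*c^2 + 57*c - 56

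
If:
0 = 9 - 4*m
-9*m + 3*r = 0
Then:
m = 9/4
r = 27/4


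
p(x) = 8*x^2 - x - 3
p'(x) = 16*x - 1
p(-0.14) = -2.70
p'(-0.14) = -3.24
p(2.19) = 33.18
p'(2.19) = 34.04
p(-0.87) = 3.93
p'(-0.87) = -14.92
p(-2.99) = 71.51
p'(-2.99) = -48.84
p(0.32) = -2.50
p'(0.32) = 4.12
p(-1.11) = 7.97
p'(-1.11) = -18.76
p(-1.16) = 8.92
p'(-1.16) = -19.56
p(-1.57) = 18.29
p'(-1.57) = -26.12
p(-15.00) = 1812.00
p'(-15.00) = -241.00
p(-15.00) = 1812.00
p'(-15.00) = -241.00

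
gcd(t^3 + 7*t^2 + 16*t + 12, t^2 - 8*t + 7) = 1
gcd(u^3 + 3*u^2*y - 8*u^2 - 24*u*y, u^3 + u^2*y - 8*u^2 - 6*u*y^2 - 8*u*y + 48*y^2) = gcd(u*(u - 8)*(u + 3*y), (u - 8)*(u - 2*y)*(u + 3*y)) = u^2 + 3*u*y - 8*u - 24*y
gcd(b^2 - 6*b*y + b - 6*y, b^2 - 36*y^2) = -b + 6*y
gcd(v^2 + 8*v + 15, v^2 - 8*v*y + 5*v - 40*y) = v + 5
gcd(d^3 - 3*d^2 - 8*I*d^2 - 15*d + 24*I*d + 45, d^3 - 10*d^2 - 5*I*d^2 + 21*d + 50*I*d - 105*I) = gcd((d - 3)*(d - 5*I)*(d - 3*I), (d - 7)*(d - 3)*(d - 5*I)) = d^2 + d*(-3 - 5*I) + 15*I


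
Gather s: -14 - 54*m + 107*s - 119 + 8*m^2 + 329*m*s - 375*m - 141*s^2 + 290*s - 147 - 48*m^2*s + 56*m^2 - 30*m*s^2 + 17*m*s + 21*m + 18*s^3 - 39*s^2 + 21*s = 64*m^2 - 408*m + 18*s^3 + s^2*(-30*m - 180) + s*(-48*m^2 + 346*m + 418) - 280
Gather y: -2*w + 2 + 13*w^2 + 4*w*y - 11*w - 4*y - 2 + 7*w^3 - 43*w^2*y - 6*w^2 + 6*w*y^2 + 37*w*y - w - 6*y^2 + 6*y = 7*w^3 + 7*w^2 - 14*w + y^2*(6*w - 6) + y*(-43*w^2 + 41*w + 2)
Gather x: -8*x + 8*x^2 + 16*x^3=16*x^3 + 8*x^2 - 8*x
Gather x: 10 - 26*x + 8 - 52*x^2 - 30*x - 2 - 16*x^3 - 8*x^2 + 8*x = -16*x^3 - 60*x^2 - 48*x + 16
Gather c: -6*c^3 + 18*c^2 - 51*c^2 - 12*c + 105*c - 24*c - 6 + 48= -6*c^3 - 33*c^2 + 69*c + 42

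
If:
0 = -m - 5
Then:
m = -5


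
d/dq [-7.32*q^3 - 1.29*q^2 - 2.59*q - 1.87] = -21.96*q^2 - 2.58*q - 2.59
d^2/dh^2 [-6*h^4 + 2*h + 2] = -72*h^2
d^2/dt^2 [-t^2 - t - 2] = -2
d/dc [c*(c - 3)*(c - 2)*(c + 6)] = 4*c^3 + 3*c^2 - 48*c + 36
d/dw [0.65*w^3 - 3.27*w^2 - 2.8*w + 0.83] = 1.95*w^2 - 6.54*w - 2.8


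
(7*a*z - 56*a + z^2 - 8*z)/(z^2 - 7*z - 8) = (7*a + z)/(z + 1)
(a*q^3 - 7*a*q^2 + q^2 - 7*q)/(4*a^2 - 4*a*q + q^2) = q*(a*q^2 - 7*a*q + q - 7)/(4*a^2 - 4*a*q + q^2)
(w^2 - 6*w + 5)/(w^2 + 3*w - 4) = (w - 5)/(w + 4)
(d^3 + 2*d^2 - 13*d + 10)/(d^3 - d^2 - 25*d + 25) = (d - 2)/(d - 5)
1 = 1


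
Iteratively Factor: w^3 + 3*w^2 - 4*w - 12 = (w + 2)*(w^2 + w - 6) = (w + 2)*(w + 3)*(w - 2)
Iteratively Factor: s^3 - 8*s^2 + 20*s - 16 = (s - 4)*(s^2 - 4*s + 4) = (s - 4)*(s - 2)*(s - 2)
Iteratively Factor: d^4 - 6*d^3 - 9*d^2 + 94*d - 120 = (d + 4)*(d^3 - 10*d^2 + 31*d - 30) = (d - 5)*(d + 4)*(d^2 - 5*d + 6) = (d - 5)*(d - 2)*(d + 4)*(d - 3)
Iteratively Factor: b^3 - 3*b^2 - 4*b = (b)*(b^2 - 3*b - 4) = b*(b - 4)*(b + 1)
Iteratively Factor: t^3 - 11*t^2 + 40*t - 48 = (t - 4)*(t^2 - 7*t + 12) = (t - 4)*(t - 3)*(t - 4)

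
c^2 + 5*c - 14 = (c - 2)*(c + 7)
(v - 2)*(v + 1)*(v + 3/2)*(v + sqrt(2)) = v^4 + v^3/2 + sqrt(2)*v^3 - 7*v^2/2 + sqrt(2)*v^2/2 - 7*sqrt(2)*v/2 - 3*v - 3*sqrt(2)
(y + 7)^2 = y^2 + 14*y + 49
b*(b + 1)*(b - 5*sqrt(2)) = b^3 - 5*sqrt(2)*b^2 + b^2 - 5*sqrt(2)*b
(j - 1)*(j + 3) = j^2 + 2*j - 3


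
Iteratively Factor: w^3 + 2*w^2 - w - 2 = (w + 1)*(w^2 + w - 2) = (w - 1)*(w + 1)*(w + 2)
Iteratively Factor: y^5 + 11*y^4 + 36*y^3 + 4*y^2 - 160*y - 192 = (y + 4)*(y^4 + 7*y^3 + 8*y^2 - 28*y - 48) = (y + 2)*(y + 4)*(y^3 + 5*y^2 - 2*y - 24) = (y + 2)*(y + 3)*(y + 4)*(y^2 + 2*y - 8) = (y - 2)*(y + 2)*(y + 3)*(y + 4)*(y + 4)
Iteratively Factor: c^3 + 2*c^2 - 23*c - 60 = (c - 5)*(c^2 + 7*c + 12) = (c - 5)*(c + 3)*(c + 4)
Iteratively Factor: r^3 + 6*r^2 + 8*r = (r + 2)*(r^2 + 4*r) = r*(r + 2)*(r + 4)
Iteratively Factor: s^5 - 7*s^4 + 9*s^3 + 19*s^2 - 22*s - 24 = (s + 1)*(s^4 - 8*s^3 + 17*s^2 + 2*s - 24) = (s + 1)^2*(s^3 - 9*s^2 + 26*s - 24) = (s - 3)*(s + 1)^2*(s^2 - 6*s + 8) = (s - 3)*(s - 2)*(s + 1)^2*(s - 4)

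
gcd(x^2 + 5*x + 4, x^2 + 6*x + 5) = x + 1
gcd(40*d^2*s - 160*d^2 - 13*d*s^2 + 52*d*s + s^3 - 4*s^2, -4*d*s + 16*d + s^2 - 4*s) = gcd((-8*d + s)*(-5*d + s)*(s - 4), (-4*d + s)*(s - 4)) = s - 4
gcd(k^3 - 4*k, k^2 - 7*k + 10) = k - 2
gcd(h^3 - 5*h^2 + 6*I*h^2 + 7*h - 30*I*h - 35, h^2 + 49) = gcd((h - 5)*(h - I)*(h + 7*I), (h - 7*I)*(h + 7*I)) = h + 7*I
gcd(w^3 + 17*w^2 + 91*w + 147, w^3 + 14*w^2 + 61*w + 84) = w^2 + 10*w + 21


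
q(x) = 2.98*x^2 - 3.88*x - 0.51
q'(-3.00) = -21.76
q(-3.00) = 37.95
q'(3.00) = 14.00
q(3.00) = 14.67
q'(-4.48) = -30.58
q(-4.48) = 76.68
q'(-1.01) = -9.90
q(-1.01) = 6.45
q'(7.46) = 40.58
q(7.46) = 136.39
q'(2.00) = 8.04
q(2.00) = 3.65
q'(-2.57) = -19.20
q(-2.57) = 29.14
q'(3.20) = 15.19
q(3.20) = 17.59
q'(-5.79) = -38.39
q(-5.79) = 121.86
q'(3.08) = 14.48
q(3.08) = 15.81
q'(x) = 5.96*x - 3.88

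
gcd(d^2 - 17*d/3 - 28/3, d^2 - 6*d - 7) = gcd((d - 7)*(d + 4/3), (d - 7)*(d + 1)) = d - 7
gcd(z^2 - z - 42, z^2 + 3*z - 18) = z + 6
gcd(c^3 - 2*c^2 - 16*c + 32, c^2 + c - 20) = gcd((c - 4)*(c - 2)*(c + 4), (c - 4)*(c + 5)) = c - 4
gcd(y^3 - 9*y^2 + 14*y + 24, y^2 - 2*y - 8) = y - 4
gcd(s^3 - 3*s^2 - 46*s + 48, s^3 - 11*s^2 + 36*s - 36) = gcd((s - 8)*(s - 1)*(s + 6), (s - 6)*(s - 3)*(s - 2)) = 1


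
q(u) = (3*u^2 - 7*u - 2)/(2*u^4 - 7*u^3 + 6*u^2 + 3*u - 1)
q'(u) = (6*u - 7)/(2*u^4 - 7*u^3 + 6*u^2 + 3*u - 1) + (3*u^2 - 7*u - 2)*(-8*u^3 + 21*u^2 - 12*u - 3)/(2*u^4 - 7*u^3 + 6*u^2 + 3*u - 1)^2 = (-12*u^5 + 63*u^4 - 82*u^3 + 9*u^2 + 18*u + 13)/(4*u^8 - 28*u^7 + 73*u^6 - 72*u^5 - 10*u^4 + 50*u^3 - 3*u^2 - 6*u + 1)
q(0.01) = 2.14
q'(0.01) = 14.03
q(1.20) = -1.85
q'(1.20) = 0.61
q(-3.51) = 0.09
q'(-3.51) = 0.04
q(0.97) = -2.03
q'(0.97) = 1.11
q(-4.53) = 0.06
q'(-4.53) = 0.02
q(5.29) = 0.06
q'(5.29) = -0.02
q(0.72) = -2.50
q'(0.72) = 3.04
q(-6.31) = 0.03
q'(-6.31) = 0.01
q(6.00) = 0.05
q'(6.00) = -0.02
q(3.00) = 0.11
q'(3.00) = 0.10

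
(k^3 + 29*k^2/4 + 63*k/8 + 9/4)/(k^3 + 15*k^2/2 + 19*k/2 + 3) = (k + 3/4)/(k + 1)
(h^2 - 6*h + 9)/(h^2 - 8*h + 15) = (h - 3)/(h - 5)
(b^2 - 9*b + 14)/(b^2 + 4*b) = (b^2 - 9*b + 14)/(b*(b + 4))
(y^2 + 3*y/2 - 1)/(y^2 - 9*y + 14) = (y^2 + 3*y/2 - 1)/(y^2 - 9*y + 14)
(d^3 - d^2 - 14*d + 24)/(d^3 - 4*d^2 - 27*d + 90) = (d^2 + 2*d - 8)/(d^2 - d - 30)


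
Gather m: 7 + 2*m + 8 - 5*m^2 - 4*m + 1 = -5*m^2 - 2*m + 16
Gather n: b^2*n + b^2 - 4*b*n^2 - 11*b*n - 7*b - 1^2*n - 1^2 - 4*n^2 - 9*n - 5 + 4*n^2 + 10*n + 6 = b^2 - 4*b*n^2 - 7*b + n*(b^2 - 11*b)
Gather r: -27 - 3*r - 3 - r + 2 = -4*r - 28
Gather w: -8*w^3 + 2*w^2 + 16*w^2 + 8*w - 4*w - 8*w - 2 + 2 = -8*w^3 + 18*w^2 - 4*w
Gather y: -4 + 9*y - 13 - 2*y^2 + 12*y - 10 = -2*y^2 + 21*y - 27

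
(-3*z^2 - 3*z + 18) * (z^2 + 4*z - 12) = -3*z^4 - 15*z^3 + 42*z^2 + 108*z - 216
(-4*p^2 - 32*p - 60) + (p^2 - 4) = -3*p^2 - 32*p - 64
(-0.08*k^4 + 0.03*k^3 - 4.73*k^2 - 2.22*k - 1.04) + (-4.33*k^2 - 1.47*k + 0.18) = -0.08*k^4 + 0.03*k^3 - 9.06*k^2 - 3.69*k - 0.86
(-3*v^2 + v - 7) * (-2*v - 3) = 6*v^3 + 7*v^2 + 11*v + 21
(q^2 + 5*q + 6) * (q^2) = q^4 + 5*q^3 + 6*q^2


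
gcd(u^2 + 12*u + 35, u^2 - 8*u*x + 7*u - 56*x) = u + 7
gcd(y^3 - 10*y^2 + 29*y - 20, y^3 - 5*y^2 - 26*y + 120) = y - 4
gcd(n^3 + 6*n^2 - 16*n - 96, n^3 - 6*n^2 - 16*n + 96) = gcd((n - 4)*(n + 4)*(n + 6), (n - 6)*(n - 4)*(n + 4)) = n^2 - 16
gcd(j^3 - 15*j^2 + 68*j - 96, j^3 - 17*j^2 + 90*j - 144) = j^2 - 11*j + 24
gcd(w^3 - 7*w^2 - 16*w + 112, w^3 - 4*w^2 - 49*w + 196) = w^2 - 11*w + 28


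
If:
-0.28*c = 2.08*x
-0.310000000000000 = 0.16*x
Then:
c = 14.39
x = -1.94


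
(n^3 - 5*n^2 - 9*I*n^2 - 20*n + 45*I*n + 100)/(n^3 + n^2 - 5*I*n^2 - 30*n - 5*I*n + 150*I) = (n - 4*I)/(n + 6)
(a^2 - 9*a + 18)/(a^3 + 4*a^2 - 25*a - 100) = (a^2 - 9*a + 18)/(a^3 + 4*a^2 - 25*a - 100)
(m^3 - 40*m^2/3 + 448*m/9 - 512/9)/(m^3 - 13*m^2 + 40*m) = (9*m^2 - 48*m + 64)/(9*m*(m - 5))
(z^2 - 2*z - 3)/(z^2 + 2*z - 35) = (z^2 - 2*z - 3)/(z^2 + 2*z - 35)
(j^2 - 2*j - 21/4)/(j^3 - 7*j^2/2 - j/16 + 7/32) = 8*(2*j + 3)/(16*j^2 - 1)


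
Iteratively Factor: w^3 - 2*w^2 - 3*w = (w - 3)*(w^2 + w) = w*(w - 3)*(w + 1)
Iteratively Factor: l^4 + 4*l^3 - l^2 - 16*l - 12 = (l + 1)*(l^3 + 3*l^2 - 4*l - 12) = (l + 1)*(l + 2)*(l^2 + l - 6) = (l + 1)*(l + 2)*(l + 3)*(l - 2)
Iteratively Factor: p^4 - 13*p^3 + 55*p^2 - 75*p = (p - 3)*(p^3 - 10*p^2 + 25*p) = (p - 5)*(p - 3)*(p^2 - 5*p) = (p - 5)^2*(p - 3)*(p)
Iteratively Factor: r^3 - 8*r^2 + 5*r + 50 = (r + 2)*(r^2 - 10*r + 25) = (r - 5)*(r + 2)*(r - 5)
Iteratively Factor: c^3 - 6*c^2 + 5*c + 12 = (c + 1)*(c^2 - 7*c + 12) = (c - 3)*(c + 1)*(c - 4)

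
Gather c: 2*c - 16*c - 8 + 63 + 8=63 - 14*c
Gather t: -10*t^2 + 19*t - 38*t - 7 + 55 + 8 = -10*t^2 - 19*t + 56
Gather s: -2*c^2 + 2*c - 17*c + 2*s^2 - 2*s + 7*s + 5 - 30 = -2*c^2 - 15*c + 2*s^2 + 5*s - 25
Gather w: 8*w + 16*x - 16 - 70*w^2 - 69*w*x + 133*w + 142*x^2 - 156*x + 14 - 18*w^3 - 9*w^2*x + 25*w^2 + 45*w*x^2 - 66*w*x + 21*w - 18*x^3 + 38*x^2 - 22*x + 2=-18*w^3 + w^2*(-9*x - 45) + w*(45*x^2 - 135*x + 162) - 18*x^3 + 180*x^2 - 162*x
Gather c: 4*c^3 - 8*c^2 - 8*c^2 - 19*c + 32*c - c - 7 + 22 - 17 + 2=4*c^3 - 16*c^2 + 12*c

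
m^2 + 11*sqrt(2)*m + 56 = (m + 4*sqrt(2))*(m + 7*sqrt(2))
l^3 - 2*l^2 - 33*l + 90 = (l - 5)*(l - 3)*(l + 6)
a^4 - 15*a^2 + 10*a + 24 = (a - 3)*(a - 2)*(a + 1)*(a + 4)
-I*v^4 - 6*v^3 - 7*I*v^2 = v^2*(v - 7*I)*(-I*v + 1)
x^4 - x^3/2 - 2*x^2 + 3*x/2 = x*(x - 1)^2*(x + 3/2)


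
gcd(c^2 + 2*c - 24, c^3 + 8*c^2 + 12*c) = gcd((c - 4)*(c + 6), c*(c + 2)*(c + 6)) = c + 6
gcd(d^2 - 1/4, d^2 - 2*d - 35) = 1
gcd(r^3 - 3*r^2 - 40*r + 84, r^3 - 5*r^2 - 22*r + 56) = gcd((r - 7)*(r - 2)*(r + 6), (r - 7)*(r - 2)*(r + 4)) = r^2 - 9*r + 14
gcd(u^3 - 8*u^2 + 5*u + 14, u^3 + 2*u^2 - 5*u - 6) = u^2 - u - 2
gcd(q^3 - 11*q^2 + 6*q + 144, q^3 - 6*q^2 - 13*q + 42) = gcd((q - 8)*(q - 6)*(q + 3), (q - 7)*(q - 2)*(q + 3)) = q + 3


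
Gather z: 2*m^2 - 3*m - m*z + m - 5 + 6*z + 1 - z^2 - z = 2*m^2 - 2*m - z^2 + z*(5 - m) - 4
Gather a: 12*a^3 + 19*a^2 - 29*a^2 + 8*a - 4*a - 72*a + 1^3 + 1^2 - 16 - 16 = 12*a^3 - 10*a^2 - 68*a - 30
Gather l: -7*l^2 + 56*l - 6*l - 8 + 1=-7*l^2 + 50*l - 7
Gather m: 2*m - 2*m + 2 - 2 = 0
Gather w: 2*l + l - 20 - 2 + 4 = 3*l - 18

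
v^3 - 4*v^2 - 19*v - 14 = (v - 7)*(v + 1)*(v + 2)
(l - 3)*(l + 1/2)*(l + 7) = l^3 + 9*l^2/2 - 19*l - 21/2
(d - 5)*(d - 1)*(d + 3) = d^3 - 3*d^2 - 13*d + 15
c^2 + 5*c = c*(c + 5)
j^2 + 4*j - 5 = (j - 1)*(j + 5)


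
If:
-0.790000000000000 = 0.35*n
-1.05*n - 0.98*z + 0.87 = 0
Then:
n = -2.26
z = 3.31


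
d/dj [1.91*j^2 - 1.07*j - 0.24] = 3.82*j - 1.07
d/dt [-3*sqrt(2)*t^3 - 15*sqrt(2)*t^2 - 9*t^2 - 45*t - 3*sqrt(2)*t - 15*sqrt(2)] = -9*sqrt(2)*t^2 - 30*sqrt(2)*t - 18*t - 45 - 3*sqrt(2)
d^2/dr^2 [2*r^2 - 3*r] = 4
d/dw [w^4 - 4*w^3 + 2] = 4*w^2*(w - 3)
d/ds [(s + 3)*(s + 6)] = 2*s + 9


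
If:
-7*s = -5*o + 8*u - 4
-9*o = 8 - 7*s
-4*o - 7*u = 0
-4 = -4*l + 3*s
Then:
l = 241/28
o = 7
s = 71/7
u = -4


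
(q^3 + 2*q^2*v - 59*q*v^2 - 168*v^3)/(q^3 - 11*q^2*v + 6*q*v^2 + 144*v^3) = (q + 7*v)/(q - 6*v)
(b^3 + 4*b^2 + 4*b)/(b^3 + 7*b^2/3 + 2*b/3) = 3*(b + 2)/(3*b + 1)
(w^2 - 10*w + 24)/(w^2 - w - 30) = (w - 4)/(w + 5)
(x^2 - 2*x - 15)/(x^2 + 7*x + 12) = (x - 5)/(x + 4)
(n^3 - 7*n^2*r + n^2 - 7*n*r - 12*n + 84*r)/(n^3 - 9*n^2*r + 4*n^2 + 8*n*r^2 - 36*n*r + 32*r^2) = (n^2 - 7*n*r - 3*n + 21*r)/(n^2 - 9*n*r + 8*r^2)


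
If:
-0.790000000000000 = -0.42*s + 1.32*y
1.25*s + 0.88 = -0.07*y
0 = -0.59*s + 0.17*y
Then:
No Solution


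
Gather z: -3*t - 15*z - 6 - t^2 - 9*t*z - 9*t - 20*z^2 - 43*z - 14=-t^2 - 12*t - 20*z^2 + z*(-9*t - 58) - 20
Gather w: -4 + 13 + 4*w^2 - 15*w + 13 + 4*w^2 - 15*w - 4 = 8*w^2 - 30*w + 18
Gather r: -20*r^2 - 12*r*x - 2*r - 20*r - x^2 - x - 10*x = -20*r^2 + r*(-12*x - 22) - x^2 - 11*x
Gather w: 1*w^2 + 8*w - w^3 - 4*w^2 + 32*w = -w^3 - 3*w^2 + 40*w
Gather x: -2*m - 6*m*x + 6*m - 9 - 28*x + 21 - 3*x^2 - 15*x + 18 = 4*m - 3*x^2 + x*(-6*m - 43) + 30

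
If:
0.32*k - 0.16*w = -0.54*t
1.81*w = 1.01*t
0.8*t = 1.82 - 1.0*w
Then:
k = -1.89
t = 1.34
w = 0.75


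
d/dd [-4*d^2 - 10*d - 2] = -8*d - 10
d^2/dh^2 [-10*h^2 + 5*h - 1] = -20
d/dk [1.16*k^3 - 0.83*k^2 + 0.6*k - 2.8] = 3.48*k^2 - 1.66*k + 0.6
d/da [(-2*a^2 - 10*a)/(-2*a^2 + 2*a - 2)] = (-6*a^2 + 2*a + 5)/(a^4 - 2*a^3 + 3*a^2 - 2*a + 1)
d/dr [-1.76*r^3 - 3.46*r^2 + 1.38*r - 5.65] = -5.28*r^2 - 6.92*r + 1.38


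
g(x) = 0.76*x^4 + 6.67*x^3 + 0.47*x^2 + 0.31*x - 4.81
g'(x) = 3.04*x^3 + 20.01*x^2 + 0.94*x + 0.31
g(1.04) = 4.41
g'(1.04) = 26.35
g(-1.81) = -35.23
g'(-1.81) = 46.14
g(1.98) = 61.10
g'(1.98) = 104.22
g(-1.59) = -26.07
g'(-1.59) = 37.18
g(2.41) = 117.67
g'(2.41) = 161.35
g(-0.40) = -5.27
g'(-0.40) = 2.94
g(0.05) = -4.79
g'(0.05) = 0.41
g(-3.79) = -205.54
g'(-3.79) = 118.68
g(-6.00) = -445.51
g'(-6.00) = 58.39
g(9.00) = 9884.84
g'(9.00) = 3845.74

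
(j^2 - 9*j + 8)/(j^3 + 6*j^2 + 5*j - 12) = (j - 8)/(j^2 + 7*j + 12)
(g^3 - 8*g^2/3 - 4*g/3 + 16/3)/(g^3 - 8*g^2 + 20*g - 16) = (g + 4/3)/(g - 4)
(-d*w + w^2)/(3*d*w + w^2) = (-d + w)/(3*d + w)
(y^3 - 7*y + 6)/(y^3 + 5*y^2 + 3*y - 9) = (y - 2)/(y + 3)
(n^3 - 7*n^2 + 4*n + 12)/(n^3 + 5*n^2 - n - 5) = (n^2 - 8*n + 12)/(n^2 + 4*n - 5)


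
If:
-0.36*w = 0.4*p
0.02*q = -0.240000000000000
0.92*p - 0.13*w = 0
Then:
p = 0.00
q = -12.00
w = 0.00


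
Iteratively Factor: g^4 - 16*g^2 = (g - 4)*(g^3 + 4*g^2) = g*(g - 4)*(g^2 + 4*g) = g^2*(g - 4)*(g + 4)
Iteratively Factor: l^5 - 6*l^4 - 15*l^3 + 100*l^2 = (l + 4)*(l^4 - 10*l^3 + 25*l^2) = l*(l + 4)*(l^3 - 10*l^2 + 25*l) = l*(l - 5)*(l + 4)*(l^2 - 5*l) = l*(l - 5)^2*(l + 4)*(l)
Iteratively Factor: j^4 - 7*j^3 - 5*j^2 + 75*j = (j - 5)*(j^3 - 2*j^2 - 15*j) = j*(j - 5)*(j^2 - 2*j - 15) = j*(j - 5)*(j + 3)*(j - 5)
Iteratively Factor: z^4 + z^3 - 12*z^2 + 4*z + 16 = (z - 2)*(z^3 + 3*z^2 - 6*z - 8) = (z - 2)*(z + 1)*(z^2 + 2*z - 8) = (z - 2)^2*(z + 1)*(z + 4)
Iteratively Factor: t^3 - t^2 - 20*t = (t - 5)*(t^2 + 4*t) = (t - 5)*(t + 4)*(t)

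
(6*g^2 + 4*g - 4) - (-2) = 6*g^2 + 4*g - 2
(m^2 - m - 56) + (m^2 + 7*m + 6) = 2*m^2 + 6*m - 50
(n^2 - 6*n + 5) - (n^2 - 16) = 21 - 6*n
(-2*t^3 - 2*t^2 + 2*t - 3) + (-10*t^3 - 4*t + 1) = -12*t^3 - 2*t^2 - 2*t - 2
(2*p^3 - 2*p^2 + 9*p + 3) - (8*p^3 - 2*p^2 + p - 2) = -6*p^3 + 8*p + 5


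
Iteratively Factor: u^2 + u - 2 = (u - 1)*(u + 2)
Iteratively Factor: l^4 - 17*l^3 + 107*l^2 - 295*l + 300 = (l - 4)*(l^3 - 13*l^2 + 55*l - 75) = (l - 4)*(l - 3)*(l^2 - 10*l + 25) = (l - 5)*(l - 4)*(l - 3)*(l - 5)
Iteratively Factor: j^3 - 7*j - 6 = (j + 1)*(j^2 - j - 6) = (j - 3)*(j + 1)*(j + 2)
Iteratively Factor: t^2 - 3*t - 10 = (t + 2)*(t - 5)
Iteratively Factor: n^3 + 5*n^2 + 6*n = (n + 2)*(n^2 + 3*n) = n*(n + 2)*(n + 3)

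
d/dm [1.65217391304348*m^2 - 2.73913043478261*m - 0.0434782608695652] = 3.30434782608696*m - 2.73913043478261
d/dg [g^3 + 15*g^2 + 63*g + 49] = 3*g^2 + 30*g + 63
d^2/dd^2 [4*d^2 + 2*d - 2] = 8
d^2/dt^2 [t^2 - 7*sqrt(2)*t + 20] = 2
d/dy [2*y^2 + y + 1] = 4*y + 1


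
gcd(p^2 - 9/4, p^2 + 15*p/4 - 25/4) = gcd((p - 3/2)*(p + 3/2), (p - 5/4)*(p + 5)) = 1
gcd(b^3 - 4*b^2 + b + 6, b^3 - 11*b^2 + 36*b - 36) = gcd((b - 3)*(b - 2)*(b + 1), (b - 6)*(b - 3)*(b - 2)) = b^2 - 5*b + 6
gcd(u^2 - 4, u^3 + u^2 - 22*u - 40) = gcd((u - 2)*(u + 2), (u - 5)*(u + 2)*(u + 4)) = u + 2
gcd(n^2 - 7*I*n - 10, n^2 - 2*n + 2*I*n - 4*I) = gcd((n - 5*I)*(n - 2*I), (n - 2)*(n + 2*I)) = 1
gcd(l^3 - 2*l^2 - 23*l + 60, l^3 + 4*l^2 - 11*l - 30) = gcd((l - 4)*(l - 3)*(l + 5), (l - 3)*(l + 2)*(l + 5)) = l^2 + 2*l - 15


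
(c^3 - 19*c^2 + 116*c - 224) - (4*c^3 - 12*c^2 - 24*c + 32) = -3*c^3 - 7*c^2 + 140*c - 256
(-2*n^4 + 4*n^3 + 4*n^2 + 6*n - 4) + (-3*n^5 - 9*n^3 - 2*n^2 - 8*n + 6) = -3*n^5 - 2*n^4 - 5*n^3 + 2*n^2 - 2*n + 2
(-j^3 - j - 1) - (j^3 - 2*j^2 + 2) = -2*j^3 + 2*j^2 - j - 3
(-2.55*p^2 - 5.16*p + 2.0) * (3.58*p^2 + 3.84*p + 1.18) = -9.129*p^4 - 28.2648*p^3 - 15.6634*p^2 + 1.5912*p + 2.36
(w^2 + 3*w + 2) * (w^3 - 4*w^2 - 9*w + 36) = w^5 - w^4 - 19*w^3 + w^2 + 90*w + 72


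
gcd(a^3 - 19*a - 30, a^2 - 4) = a + 2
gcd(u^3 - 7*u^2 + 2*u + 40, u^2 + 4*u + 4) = u + 2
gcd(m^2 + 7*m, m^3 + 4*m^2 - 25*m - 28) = m + 7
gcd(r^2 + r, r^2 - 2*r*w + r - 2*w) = r + 1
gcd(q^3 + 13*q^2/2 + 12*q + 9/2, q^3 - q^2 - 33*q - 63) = q^2 + 6*q + 9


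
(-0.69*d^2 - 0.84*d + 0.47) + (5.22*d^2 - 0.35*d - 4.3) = 4.53*d^2 - 1.19*d - 3.83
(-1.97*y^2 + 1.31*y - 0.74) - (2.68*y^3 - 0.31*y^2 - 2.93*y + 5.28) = -2.68*y^3 - 1.66*y^2 + 4.24*y - 6.02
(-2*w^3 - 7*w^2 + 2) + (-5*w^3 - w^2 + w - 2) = -7*w^3 - 8*w^2 + w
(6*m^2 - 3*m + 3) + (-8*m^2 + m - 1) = -2*m^2 - 2*m + 2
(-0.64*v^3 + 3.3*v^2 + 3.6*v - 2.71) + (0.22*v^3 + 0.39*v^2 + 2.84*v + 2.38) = -0.42*v^3 + 3.69*v^2 + 6.44*v - 0.33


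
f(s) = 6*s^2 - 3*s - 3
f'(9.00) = 105.00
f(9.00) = 456.00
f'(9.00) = 105.00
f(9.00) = 456.00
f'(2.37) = 25.44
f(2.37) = 23.59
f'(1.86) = 19.32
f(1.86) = 12.18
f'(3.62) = 40.44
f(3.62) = 64.77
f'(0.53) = 3.36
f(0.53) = -2.90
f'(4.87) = 55.44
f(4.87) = 124.69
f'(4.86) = 55.32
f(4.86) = 124.14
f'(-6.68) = -83.16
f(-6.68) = 284.77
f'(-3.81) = -48.72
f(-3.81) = 95.53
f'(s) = 12*s - 3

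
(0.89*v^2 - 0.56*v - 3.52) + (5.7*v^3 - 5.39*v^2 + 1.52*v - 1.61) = 5.7*v^3 - 4.5*v^2 + 0.96*v - 5.13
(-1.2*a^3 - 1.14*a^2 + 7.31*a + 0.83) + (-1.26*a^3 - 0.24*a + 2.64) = -2.46*a^3 - 1.14*a^2 + 7.07*a + 3.47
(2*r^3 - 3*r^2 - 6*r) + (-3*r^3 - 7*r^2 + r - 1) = -r^3 - 10*r^2 - 5*r - 1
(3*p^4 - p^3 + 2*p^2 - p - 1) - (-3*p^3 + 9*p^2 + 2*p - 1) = 3*p^4 + 2*p^3 - 7*p^2 - 3*p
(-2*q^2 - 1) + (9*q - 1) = -2*q^2 + 9*q - 2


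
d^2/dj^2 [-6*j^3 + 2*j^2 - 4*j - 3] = 4 - 36*j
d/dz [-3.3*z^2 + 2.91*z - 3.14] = 2.91 - 6.6*z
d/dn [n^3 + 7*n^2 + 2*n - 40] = 3*n^2 + 14*n + 2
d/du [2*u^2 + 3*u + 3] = 4*u + 3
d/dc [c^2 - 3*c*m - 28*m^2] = 2*c - 3*m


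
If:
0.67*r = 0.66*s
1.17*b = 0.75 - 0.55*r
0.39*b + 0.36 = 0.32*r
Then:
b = 0.07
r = 1.21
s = 1.23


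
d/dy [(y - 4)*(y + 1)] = 2*y - 3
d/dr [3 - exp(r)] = -exp(r)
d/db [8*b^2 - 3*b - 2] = 16*b - 3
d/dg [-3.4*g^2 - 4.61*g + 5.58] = -6.8*g - 4.61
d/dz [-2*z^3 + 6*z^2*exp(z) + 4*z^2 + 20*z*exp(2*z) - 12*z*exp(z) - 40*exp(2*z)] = 6*z^2*exp(z) - 6*z^2 + 40*z*exp(2*z) + 8*z - 60*exp(2*z) - 12*exp(z)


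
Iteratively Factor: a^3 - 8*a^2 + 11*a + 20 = (a + 1)*(a^2 - 9*a + 20) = (a - 5)*(a + 1)*(a - 4)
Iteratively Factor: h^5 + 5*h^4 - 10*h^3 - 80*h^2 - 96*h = (h)*(h^4 + 5*h^3 - 10*h^2 - 80*h - 96) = h*(h - 4)*(h^3 + 9*h^2 + 26*h + 24) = h*(h - 4)*(h + 4)*(h^2 + 5*h + 6) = h*(h - 4)*(h + 3)*(h + 4)*(h + 2)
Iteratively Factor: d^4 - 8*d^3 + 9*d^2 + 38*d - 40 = (d + 2)*(d^3 - 10*d^2 + 29*d - 20) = (d - 5)*(d + 2)*(d^2 - 5*d + 4) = (d - 5)*(d - 1)*(d + 2)*(d - 4)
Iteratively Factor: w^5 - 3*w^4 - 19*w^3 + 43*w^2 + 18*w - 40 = (w - 5)*(w^4 + 2*w^3 - 9*w^2 - 2*w + 8) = (w - 5)*(w - 1)*(w^3 + 3*w^2 - 6*w - 8) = (w - 5)*(w - 1)*(w + 4)*(w^2 - w - 2) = (w - 5)*(w - 1)*(w + 1)*(w + 4)*(w - 2)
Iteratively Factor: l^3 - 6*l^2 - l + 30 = (l + 2)*(l^2 - 8*l + 15) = (l - 5)*(l + 2)*(l - 3)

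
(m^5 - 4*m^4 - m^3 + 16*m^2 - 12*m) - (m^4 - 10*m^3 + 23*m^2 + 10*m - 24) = m^5 - 5*m^4 + 9*m^3 - 7*m^2 - 22*m + 24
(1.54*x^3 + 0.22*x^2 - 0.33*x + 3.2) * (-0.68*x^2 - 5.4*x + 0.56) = -1.0472*x^5 - 8.4656*x^4 - 0.1012*x^3 - 0.2708*x^2 - 17.4648*x + 1.792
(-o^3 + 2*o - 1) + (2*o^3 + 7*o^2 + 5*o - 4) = o^3 + 7*o^2 + 7*o - 5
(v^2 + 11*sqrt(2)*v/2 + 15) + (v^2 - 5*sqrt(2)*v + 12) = 2*v^2 + sqrt(2)*v/2 + 27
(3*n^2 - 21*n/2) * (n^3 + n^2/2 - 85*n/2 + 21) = 3*n^5 - 9*n^4 - 531*n^3/4 + 2037*n^2/4 - 441*n/2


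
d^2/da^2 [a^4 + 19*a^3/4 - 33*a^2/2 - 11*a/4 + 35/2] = 12*a^2 + 57*a/2 - 33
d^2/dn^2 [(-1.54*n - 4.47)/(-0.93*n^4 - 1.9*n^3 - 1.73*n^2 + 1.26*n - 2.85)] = (15.983352*n^7 + 120.86094*n^6 + 285.177336*n^5 + 364.291806*n^4 + 149.090708*n^3 - 226.179522*n^2 - 249.250356*n - 18.825246)/(0.804357*n^12 + 4.92993*n^11 + 14.560731*n^10 + 21.931138*n^9 + 21.122466*n^8 + 21.466146*n^7 + 43.135091*n^6 + 33.906078*n^5 + 15.553314*n^4 + 7.023294*n^3 + 55.729755*n^2 - 30.70305*n + 23.149125)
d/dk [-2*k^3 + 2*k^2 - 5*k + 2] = -6*k^2 + 4*k - 5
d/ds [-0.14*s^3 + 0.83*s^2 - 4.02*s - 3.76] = -0.42*s^2 + 1.66*s - 4.02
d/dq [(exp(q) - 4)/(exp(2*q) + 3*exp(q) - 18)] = (-(exp(q) - 4)*(2*exp(q) + 3) + exp(2*q) + 3*exp(q) - 18)*exp(q)/(exp(2*q) + 3*exp(q) - 18)^2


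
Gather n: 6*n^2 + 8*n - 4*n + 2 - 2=6*n^2 + 4*n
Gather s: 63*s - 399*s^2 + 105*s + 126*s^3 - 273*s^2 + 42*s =126*s^3 - 672*s^2 + 210*s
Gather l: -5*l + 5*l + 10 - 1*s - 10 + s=0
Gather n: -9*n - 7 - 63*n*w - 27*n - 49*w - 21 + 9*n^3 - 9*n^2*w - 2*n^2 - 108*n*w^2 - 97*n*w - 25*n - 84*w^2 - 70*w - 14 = 9*n^3 + n^2*(-9*w - 2) + n*(-108*w^2 - 160*w - 61) - 84*w^2 - 119*w - 42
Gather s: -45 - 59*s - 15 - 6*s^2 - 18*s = -6*s^2 - 77*s - 60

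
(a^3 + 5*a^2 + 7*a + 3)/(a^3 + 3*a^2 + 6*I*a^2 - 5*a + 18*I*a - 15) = (a^2 + 2*a + 1)/(a^2 + 6*I*a - 5)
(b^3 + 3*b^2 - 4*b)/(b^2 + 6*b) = (b^2 + 3*b - 4)/(b + 6)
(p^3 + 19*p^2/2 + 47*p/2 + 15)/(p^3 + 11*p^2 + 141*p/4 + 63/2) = 2*(2*p^2 + 7*p + 5)/(4*p^2 + 20*p + 21)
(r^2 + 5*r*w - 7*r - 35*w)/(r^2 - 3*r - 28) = (r + 5*w)/(r + 4)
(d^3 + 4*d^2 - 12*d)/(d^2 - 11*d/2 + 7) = 2*d*(d + 6)/(2*d - 7)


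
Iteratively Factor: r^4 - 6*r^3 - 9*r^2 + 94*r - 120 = (r - 3)*(r^3 - 3*r^2 - 18*r + 40) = (r - 3)*(r + 4)*(r^2 - 7*r + 10) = (r - 5)*(r - 3)*(r + 4)*(r - 2)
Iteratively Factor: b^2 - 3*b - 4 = (b - 4)*(b + 1)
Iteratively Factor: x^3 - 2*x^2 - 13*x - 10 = (x + 2)*(x^2 - 4*x - 5) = (x + 1)*(x + 2)*(x - 5)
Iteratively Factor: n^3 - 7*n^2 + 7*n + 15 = (n - 3)*(n^2 - 4*n - 5) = (n - 5)*(n - 3)*(n + 1)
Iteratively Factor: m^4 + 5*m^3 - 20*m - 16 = (m + 4)*(m^3 + m^2 - 4*m - 4) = (m + 2)*(m + 4)*(m^2 - m - 2) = (m - 2)*(m + 2)*(m + 4)*(m + 1)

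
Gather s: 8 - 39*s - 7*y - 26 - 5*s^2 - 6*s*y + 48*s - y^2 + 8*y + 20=-5*s^2 + s*(9 - 6*y) - y^2 + y + 2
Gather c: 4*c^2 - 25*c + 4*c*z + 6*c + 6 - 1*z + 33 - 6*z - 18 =4*c^2 + c*(4*z - 19) - 7*z + 21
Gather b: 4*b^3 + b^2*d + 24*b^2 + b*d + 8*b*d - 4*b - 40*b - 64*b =4*b^3 + b^2*(d + 24) + b*(9*d - 108)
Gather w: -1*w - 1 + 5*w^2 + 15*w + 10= 5*w^2 + 14*w + 9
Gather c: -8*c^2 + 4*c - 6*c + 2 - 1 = -8*c^2 - 2*c + 1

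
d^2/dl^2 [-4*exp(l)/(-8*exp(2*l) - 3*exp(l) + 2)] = (256*exp(4*l) - 96*exp(3*l) + 384*exp(2*l) + 24*exp(l) + 16)*exp(l)/(512*exp(6*l) + 576*exp(5*l) - 168*exp(4*l) - 261*exp(3*l) + 42*exp(2*l) + 36*exp(l) - 8)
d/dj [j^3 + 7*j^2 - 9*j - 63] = 3*j^2 + 14*j - 9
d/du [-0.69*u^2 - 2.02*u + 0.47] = -1.38*u - 2.02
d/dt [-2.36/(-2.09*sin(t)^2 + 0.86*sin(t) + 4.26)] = (2.0296 - 9.8648*sin(t))*cos(t)/(-2.09*sin(t)^2 + 0.86*sin(t) + 4.26)^2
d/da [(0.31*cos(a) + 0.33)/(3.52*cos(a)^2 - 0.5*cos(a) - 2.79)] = (1.0912*cos(a)^2 + 2.3232*cos(a) + 0.6999)*sin(a)/(12.3904*cos(a)^4 - 3.52*cos(a)^3 - 19.3916*cos(a)^2 + 2.79*cos(a) + 7.7841)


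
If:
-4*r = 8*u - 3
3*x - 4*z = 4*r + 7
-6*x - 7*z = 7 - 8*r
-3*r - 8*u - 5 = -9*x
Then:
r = 19/65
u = 119/520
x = 167/195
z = -7/5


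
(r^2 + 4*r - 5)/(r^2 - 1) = (r + 5)/(r + 1)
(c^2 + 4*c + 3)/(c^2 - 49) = (c^2 + 4*c + 3)/(c^2 - 49)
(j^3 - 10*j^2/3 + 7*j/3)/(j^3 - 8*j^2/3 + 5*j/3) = (3*j - 7)/(3*j - 5)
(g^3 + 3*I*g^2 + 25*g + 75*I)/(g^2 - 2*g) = (g^3 + 3*I*g^2 + 25*g + 75*I)/(g*(g - 2))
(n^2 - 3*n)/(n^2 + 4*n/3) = 3*(n - 3)/(3*n + 4)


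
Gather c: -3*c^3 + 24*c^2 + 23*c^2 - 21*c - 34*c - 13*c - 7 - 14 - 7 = -3*c^3 + 47*c^2 - 68*c - 28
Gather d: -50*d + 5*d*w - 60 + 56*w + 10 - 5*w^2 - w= d*(5*w - 50) - 5*w^2 + 55*w - 50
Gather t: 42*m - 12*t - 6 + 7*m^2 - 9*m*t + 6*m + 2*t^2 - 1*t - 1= 7*m^2 + 48*m + 2*t^2 + t*(-9*m - 13) - 7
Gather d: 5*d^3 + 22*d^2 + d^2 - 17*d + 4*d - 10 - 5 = 5*d^3 + 23*d^2 - 13*d - 15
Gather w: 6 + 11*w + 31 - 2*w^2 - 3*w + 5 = -2*w^2 + 8*w + 42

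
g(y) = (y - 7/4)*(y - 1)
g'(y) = 2*y - 11/4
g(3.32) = 3.64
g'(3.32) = 3.89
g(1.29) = -0.13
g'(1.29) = -0.17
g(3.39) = 3.92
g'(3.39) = 4.03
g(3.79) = 5.69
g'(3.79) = 4.83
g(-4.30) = 32.06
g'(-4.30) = -11.35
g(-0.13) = 2.12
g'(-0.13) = -3.01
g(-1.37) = 7.39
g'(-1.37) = -5.49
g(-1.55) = 8.42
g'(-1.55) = -5.85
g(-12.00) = 178.75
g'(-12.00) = -26.75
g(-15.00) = 268.00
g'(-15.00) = -32.75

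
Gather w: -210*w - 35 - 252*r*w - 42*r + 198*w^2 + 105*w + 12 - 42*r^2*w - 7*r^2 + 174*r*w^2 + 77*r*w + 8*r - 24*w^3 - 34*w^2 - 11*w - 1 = -7*r^2 - 34*r - 24*w^3 + w^2*(174*r + 164) + w*(-42*r^2 - 175*r - 116) - 24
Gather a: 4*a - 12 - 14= 4*a - 26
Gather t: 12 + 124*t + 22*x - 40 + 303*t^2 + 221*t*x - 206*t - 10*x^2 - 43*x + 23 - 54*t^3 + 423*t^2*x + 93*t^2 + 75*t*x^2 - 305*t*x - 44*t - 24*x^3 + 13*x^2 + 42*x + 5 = -54*t^3 + t^2*(423*x + 396) + t*(75*x^2 - 84*x - 126) - 24*x^3 + 3*x^2 + 21*x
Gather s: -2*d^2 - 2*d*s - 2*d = -2*d^2 - 2*d*s - 2*d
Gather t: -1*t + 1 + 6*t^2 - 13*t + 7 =6*t^2 - 14*t + 8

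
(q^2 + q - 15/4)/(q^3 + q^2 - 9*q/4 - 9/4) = (2*q + 5)/(2*q^2 + 5*q + 3)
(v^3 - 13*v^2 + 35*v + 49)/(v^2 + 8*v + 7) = (v^2 - 14*v + 49)/(v + 7)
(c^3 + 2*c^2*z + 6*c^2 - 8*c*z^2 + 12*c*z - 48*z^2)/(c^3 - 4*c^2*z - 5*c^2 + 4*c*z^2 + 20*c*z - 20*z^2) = (-c^2 - 4*c*z - 6*c - 24*z)/(-c^2 + 2*c*z + 5*c - 10*z)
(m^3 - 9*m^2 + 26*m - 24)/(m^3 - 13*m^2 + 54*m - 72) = (m - 2)/(m - 6)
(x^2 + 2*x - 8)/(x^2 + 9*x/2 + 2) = 2*(x - 2)/(2*x + 1)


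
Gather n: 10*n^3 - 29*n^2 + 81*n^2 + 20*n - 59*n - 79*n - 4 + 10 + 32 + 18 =10*n^3 + 52*n^2 - 118*n + 56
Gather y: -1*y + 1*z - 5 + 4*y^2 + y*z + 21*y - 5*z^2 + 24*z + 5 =4*y^2 + y*(z + 20) - 5*z^2 + 25*z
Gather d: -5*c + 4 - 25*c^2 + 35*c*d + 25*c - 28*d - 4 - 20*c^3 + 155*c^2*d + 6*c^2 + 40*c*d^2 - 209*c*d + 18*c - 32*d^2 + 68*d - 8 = -20*c^3 - 19*c^2 + 38*c + d^2*(40*c - 32) + d*(155*c^2 - 174*c + 40) - 8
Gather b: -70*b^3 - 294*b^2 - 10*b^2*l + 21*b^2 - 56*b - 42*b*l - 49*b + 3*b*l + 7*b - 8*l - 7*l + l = -70*b^3 + b^2*(-10*l - 273) + b*(-39*l - 98) - 14*l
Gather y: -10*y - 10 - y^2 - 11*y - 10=-y^2 - 21*y - 20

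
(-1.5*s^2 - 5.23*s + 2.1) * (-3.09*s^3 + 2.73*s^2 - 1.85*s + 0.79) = 4.635*s^5 + 12.0657*s^4 - 17.9919*s^3 + 14.2235*s^2 - 8.0167*s + 1.659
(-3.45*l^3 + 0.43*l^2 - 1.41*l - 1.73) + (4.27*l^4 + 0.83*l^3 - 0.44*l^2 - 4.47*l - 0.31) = 4.27*l^4 - 2.62*l^3 - 0.01*l^2 - 5.88*l - 2.04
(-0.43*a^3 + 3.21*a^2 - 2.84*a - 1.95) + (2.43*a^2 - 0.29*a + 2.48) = -0.43*a^3 + 5.64*a^2 - 3.13*a + 0.53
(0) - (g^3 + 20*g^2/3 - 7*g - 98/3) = -g^3 - 20*g^2/3 + 7*g + 98/3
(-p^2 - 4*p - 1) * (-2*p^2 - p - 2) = 2*p^4 + 9*p^3 + 8*p^2 + 9*p + 2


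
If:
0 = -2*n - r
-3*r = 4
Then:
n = 2/3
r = -4/3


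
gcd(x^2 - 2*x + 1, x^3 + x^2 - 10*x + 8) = x - 1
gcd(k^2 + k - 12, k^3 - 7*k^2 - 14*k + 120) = k + 4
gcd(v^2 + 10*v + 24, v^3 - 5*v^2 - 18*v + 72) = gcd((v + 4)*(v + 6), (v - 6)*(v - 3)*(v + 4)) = v + 4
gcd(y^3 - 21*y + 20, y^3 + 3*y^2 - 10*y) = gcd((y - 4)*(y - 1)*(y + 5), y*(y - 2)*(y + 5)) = y + 5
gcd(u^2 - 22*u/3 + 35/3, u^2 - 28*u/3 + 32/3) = 1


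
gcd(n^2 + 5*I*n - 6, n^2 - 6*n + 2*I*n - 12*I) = n + 2*I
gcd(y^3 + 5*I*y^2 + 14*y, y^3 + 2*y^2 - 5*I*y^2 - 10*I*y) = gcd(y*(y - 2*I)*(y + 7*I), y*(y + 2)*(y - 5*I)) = y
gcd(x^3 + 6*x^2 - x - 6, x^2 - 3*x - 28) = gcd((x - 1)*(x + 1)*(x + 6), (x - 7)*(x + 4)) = 1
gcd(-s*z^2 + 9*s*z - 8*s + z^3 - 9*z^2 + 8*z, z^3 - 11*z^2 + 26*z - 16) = z^2 - 9*z + 8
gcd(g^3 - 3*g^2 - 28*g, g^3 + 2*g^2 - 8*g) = g^2 + 4*g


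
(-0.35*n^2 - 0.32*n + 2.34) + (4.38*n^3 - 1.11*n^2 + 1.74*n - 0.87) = 4.38*n^3 - 1.46*n^2 + 1.42*n + 1.47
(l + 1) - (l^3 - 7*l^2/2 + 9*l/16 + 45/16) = -l^3 + 7*l^2/2 + 7*l/16 - 29/16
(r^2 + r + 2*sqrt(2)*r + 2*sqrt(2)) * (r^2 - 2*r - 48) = r^4 - r^3 + 2*sqrt(2)*r^3 - 50*r^2 - 2*sqrt(2)*r^2 - 100*sqrt(2)*r - 48*r - 96*sqrt(2)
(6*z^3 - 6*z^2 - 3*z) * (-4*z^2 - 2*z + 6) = -24*z^5 + 12*z^4 + 60*z^3 - 30*z^2 - 18*z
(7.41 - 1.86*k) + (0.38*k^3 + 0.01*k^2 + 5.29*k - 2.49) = 0.38*k^3 + 0.01*k^2 + 3.43*k + 4.92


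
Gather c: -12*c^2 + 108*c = -12*c^2 + 108*c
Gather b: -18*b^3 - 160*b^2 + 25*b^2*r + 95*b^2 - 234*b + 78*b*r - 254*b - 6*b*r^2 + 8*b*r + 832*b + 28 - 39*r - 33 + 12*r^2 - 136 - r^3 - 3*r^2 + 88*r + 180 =-18*b^3 + b^2*(25*r - 65) + b*(-6*r^2 + 86*r + 344) - r^3 + 9*r^2 + 49*r + 39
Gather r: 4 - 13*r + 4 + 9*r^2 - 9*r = 9*r^2 - 22*r + 8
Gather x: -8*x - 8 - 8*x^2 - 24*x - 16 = -8*x^2 - 32*x - 24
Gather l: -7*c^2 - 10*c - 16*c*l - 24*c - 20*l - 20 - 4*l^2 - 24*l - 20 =-7*c^2 - 34*c - 4*l^2 + l*(-16*c - 44) - 40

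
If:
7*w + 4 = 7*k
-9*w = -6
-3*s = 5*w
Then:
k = 26/21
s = -10/9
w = 2/3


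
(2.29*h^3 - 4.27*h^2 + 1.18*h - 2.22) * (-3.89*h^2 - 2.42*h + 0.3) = -8.9081*h^5 + 11.0685*h^4 + 6.4302*h^3 + 4.4992*h^2 + 5.7264*h - 0.666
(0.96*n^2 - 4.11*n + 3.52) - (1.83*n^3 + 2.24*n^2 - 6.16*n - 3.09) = -1.83*n^3 - 1.28*n^2 + 2.05*n + 6.61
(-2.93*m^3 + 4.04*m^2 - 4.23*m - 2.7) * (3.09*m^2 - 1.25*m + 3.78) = -9.0537*m^5 + 16.1461*m^4 - 29.1961*m^3 + 12.2157*m^2 - 12.6144*m - 10.206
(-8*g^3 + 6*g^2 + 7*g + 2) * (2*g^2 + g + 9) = -16*g^5 + 4*g^4 - 52*g^3 + 65*g^2 + 65*g + 18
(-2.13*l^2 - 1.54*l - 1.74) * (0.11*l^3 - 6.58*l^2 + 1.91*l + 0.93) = -0.2343*l^5 + 13.846*l^4 + 5.8735*l^3 + 6.5269*l^2 - 4.7556*l - 1.6182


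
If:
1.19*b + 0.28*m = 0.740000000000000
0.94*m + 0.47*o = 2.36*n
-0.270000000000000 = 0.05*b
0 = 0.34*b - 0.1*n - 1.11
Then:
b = -5.40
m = 25.59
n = -29.46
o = -199.11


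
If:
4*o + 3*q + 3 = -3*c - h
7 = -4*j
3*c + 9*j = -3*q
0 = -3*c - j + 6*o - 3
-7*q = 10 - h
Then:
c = 199/15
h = -2767/60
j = -7/4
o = 821/120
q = -481/60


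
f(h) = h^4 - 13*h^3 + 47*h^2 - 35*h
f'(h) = 4*h^3 - 39*h^2 + 94*h - 35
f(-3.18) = 1106.89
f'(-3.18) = -856.93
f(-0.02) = 0.72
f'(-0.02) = -36.90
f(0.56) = -7.05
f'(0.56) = 6.11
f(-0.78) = 62.43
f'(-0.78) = -133.95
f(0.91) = -2.04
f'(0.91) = 21.26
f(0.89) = -2.46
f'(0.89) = 20.59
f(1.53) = 15.39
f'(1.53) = 31.85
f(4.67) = 13.18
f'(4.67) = -39.18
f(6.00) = -30.00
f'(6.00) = -11.00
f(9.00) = 576.00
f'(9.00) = 568.00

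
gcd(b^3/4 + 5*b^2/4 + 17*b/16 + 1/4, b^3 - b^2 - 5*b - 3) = 1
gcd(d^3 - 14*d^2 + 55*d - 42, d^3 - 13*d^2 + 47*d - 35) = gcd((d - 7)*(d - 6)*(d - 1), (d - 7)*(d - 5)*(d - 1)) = d^2 - 8*d + 7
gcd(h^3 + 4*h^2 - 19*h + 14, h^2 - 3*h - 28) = 1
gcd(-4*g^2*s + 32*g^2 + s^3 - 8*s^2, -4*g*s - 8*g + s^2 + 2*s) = 1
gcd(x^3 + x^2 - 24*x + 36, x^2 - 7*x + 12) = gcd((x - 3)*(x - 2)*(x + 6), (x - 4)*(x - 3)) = x - 3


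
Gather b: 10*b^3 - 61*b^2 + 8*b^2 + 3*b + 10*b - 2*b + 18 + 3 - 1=10*b^3 - 53*b^2 + 11*b + 20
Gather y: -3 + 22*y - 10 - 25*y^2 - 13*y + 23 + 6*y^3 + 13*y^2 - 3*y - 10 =6*y^3 - 12*y^2 + 6*y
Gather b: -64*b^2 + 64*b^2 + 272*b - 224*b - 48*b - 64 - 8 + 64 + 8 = 0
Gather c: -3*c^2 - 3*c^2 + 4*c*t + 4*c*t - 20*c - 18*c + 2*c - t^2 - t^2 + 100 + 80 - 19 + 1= -6*c^2 + c*(8*t - 36) - 2*t^2 + 162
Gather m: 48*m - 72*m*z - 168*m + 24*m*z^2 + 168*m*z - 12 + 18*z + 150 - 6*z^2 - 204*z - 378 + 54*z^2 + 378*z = m*(24*z^2 + 96*z - 120) + 48*z^2 + 192*z - 240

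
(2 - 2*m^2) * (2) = 4 - 4*m^2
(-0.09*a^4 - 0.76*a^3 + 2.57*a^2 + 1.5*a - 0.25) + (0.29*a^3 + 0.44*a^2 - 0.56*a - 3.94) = -0.09*a^4 - 0.47*a^3 + 3.01*a^2 + 0.94*a - 4.19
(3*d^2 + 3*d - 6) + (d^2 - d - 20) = 4*d^2 + 2*d - 26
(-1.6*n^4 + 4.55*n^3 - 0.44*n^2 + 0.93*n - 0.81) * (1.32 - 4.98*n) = 7.968*n^5 - 24.771*n^4 + 8.1972*n^3 - 5.2122*n^2 + 5.2614*n - 1.0692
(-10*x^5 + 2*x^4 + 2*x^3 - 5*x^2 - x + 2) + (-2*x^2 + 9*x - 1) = -10*x^5 + 2*x^4 + 2*x^3 - 7*x^2 + 8*x + 1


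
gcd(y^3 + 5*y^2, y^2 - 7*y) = y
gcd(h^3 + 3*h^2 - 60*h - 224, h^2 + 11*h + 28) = h^2 + 11*h + 28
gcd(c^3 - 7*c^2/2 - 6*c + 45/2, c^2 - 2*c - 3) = c - 3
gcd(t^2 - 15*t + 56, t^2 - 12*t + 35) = t - 7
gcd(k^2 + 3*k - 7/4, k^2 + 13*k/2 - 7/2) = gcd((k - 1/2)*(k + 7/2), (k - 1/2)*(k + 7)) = k - 1/2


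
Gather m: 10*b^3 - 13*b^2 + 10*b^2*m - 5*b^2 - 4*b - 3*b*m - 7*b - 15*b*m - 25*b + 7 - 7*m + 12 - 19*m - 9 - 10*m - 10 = 10*b^3 - 18*b^2 - 36*b + m*(10*b^2 - 18*b - 36)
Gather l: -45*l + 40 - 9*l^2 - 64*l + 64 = -9*l^2 - 109*l + 104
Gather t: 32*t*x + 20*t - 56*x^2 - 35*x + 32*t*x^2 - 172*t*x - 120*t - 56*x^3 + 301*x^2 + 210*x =t*(32*x^2 - 140*x - 100) - 56*x^3 + 245*x^2 + 175*x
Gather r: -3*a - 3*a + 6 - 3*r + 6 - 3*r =-6*a - 6*r + 12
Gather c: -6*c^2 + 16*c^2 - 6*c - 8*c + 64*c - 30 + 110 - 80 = 10*c^2 + 50*c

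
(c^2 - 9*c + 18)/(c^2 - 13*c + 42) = (c - 3)/(c - 7)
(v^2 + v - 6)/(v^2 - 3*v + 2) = (v + 3)/(v - 1)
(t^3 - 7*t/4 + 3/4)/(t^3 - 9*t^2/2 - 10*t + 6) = (2*t^2 + t - 3)/(2*(t^2 - 4*t - 12))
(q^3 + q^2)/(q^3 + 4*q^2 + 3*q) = q/(q + 3)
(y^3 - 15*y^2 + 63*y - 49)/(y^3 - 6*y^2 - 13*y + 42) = (y^2 - 8*y + 7)/(y^2 + y - 6)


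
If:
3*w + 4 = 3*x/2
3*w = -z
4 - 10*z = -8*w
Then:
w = -2/19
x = 140/57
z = 6/19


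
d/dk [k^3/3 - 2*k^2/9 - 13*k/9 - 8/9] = k^2 - 4*k/9 - 13/9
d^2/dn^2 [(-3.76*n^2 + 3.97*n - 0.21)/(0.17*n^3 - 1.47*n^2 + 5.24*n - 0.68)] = (-0.217328*n^6 + 0.688398000000003*n^5 + 14.071002*n^4 - 53.0859820000001*n^3 + 24.213018*n^2 - 14.2506*n + 13.7022)/(0.004913*n^9 - 0.127449*n^8 + 1.556367*n^7 - 11.092335*n^6 + 48.992316*n^5 - 129.130716*n^4 + 175.541072*n^3 - 58.052688*n^2 + 7.268928*n - 0.314432)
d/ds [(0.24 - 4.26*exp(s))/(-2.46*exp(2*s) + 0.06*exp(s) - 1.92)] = (-10.4796*exp(2*s) + 1.1808*exp(s) + 8.1648)*exp(s)/(6.0516*exp(4*s) - 0.2952*exp(3*s) + 9.45*exp(2*s) - 0.2304*exp(s) + 3.6864)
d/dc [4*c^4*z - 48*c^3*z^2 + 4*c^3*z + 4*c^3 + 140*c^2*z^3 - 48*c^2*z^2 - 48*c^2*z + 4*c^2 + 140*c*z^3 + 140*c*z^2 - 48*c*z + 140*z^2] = 16*c^3*z - 144*c^2*z^2 + 12*c^2*z + 12*c^2 + 280*c*z^3 - 96*c*z^2 - 96*c*z + 8*c + 140*z^3 + 140*z^2 - 48*z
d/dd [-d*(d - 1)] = 1 - 2*d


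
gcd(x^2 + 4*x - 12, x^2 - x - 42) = x + 6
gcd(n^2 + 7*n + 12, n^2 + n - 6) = n + 3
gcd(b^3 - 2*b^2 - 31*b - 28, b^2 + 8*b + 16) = b + 4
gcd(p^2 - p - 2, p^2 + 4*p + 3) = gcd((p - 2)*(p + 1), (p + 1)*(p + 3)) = p + 1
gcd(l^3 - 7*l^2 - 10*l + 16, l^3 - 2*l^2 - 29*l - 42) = l + 2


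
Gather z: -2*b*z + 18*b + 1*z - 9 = 18*b + z*(1 - 2*b) - 9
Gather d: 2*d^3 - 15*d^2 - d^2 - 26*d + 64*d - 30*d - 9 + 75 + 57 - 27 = 2*d^3 - 16*d^2 + 8*d + 96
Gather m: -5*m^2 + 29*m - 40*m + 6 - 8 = -5*m^2 - 11*m - 2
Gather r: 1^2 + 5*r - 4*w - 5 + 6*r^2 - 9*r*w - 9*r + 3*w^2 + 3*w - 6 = 6*r^2 + r*(-9*w - 4) + 3*w^2 - w - 10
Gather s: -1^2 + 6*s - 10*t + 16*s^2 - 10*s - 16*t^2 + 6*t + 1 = 16*s^2 - 4*s - 16*t^2 - 4*t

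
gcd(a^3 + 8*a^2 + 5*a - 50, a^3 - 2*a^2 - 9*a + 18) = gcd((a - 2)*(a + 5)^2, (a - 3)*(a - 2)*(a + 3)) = a - 2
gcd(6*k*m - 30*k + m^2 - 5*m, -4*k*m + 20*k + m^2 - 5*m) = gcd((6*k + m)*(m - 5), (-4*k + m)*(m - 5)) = m - 5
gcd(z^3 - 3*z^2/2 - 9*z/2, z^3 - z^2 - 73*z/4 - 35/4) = 1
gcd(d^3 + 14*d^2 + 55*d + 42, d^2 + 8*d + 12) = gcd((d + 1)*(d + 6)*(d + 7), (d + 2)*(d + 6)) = d + 6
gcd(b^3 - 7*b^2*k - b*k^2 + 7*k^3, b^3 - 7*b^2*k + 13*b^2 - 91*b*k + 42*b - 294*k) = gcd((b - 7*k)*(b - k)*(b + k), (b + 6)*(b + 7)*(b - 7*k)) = b - 7*k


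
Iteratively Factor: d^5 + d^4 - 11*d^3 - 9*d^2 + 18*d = (d + 2)*(d^4 - d^3 - 9*d^2 + 9*d) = (d + 2)*(d + 3)*(d^3 - 4*d^2 + 3*d) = d*(d + 2)*(d + 3)*(d^2 - 4*d + 3) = d*(d - 3)*(d + 2)*(d + 3)*(d - 1)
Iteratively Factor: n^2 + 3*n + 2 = (n + 2)*(n + 1)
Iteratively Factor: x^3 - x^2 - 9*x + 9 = (x + 3)*(x^2 - 4*x + 3) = (x - 1)*(x + 3)*(x - 3)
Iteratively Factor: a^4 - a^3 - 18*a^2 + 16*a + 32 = (a - 2)*(a^3 + a^2 - 16*a - 16) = (a - 4)*(a - 2)*(a^2 + 5*a + 4) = (a - 4)*(a - 2)*(a + 1)*(a + 4)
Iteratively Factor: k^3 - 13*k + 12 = (k - 1)*(k^2 + k - 12) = (k - 3)*(k - 1)*(k + 4)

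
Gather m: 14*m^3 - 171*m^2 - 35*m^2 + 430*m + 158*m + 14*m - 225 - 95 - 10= 14*m^3 - 206*m^2 + 602*m - 330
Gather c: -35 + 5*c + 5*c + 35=10*c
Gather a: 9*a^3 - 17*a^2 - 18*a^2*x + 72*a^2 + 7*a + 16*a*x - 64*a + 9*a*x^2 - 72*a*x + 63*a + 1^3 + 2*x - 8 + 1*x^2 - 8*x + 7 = 9*a^3 + a^2*(55 - 18*x) + a*(9*x^2 - 56*x + 6) + x^2 - 6*x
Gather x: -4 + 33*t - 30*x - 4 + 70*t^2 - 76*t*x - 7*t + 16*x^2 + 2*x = 70*t^2 + 26*t + 16*x^2 + x*(-76*t - 28) - 8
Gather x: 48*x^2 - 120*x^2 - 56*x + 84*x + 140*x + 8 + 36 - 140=-72*x^2 + 168*x - 96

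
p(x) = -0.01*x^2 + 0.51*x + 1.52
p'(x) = 0.51 - 0.02*x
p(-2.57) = 0.14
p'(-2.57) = 0.56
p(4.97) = 3.81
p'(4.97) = 0.41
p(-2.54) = 0.16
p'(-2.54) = 0.56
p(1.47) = 2.25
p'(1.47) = 0.48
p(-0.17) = 1.43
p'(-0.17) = 0.51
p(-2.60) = 0.13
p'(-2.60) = 0.56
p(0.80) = 1.92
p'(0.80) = 0.49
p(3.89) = 3.35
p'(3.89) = 0.43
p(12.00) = 6.20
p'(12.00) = 0.27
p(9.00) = 5.30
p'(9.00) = 0.33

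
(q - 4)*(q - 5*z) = q^2 - 5*q*z - 4*q + 20*z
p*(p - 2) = p^2 - 2*p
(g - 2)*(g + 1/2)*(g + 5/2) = g^3 + g^2 - 19*g/4 - 5/2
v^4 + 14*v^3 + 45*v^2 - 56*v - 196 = (v - 2)*(v + 2)*(v + 7)^2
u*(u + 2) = u^2 + 2*u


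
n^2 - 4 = (n - 2)*(n + 2)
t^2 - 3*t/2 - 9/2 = (t - 3)*(t + 3/2)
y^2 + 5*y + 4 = (y + 1)*(y + 4)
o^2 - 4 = (o - 2)*(o + 2)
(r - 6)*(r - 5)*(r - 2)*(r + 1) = r^4 - 12*r^3 + 39*r^2 - 8*r - 60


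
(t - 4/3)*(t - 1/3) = t^2 - 5*t/3 + 4/9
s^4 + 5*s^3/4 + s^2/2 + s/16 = s*(s + 1/4)*(s + 1/2)^2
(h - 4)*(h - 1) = h^2 - 5*h + 4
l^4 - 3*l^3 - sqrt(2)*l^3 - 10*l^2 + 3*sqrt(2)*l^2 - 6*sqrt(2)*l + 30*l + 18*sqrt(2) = (l - 3)*(l - 3*sqrt(2))*(l + sqrt(2))^2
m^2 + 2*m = m*(m + 2)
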